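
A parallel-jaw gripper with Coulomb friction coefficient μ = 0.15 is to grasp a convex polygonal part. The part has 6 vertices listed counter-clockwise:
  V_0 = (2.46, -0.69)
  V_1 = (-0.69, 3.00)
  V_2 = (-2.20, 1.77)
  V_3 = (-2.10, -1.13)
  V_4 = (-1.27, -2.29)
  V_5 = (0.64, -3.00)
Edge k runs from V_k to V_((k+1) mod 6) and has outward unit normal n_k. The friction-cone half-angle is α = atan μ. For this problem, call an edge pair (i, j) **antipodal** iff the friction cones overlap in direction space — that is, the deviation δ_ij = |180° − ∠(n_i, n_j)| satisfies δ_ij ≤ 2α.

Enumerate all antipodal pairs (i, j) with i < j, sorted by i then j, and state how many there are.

α = atan 0.15 = 8.53°;  2α = 17.06°
n_0 = (+0.7606, +0.6493)
n_1 = (-0.6316, +0.7753)
n_2 = (-0.9994, -0.0345)
n_3 = (-0.8133, -0.5819)
n_4 = (-0.3484, -0.9373)
n_5 = (+0.7855, -0.6189)
  (0,1): δ = 91.32°  ·
  (0,2): δ = 38.51°  ·
  (0,3): δ = 4.90°  ✓
  (0,4): δ = 29.12°  ·
  (0,5): δ = 101.28°  ·
  (1,2): δ = 127.19°  ·
  (1,3): δ = 93.58°  ·
  (1,4): δ = 59.56°  ·
  (1,5): δ = 12.60°  ✓
  (2,3): δ = 146.39°  ·
  (2,4): δ = 112.37°  ·
  (2,5): δ = 40.21°  ·
  (3,4): δ = 145.98°  ·
  (3,5): δ = 73.82°  ·
  (4,5): δ = 107.84°  ·
antipodal pairs: 2

count = 2; pairs: (0,3), (1,5)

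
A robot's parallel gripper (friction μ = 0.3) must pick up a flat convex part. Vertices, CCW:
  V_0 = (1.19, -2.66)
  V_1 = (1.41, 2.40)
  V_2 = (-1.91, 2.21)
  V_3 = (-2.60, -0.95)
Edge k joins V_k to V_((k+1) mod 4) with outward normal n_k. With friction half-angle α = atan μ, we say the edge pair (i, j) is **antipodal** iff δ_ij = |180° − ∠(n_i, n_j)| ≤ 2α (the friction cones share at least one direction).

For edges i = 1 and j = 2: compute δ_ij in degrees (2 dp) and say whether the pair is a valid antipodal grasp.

α = atan 0.3 = 16.70°;  2α = 33.40°
edge 1: e_1 = (-3.32, -0.19);  n_1 = (-0.0571, +0.9984)
edge 2: e_2 = (-0.69, -3.16);  n_2 = (-0.9770, +0.2133)
∠(n_1, n_2) = 74.41°
δ = |180° − 74.41°| = 105.59°
105.59° > 2α = 33.40°  →  invalid

δ = 105.59°, invalid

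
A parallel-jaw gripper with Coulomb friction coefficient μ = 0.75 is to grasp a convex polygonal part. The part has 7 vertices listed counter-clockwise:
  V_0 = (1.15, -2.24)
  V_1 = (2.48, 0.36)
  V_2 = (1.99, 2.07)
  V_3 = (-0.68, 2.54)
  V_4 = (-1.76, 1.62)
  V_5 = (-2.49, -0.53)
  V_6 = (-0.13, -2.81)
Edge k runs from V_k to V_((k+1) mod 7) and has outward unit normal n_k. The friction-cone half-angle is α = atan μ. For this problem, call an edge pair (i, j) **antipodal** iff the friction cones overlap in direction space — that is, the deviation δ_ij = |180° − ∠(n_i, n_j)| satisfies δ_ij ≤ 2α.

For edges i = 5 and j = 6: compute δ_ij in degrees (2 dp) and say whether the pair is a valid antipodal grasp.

δ = 111.98°, invalid

α = atan 0.75 = 36.87°;  2α = 73.74°
edge 5: e_5 = (+2.36, -2.28);  n_5 = (-0.6948, -0.7192)
edge 6: e_6 = (+1.28, +0.57);  n_6 = (+0.4068, -0.9135)
∠(n_5, n_6) = 68.02°
δ = |180° − 68.02°| = 111.98°
111.98° > 2α = 73.74°  →  invalid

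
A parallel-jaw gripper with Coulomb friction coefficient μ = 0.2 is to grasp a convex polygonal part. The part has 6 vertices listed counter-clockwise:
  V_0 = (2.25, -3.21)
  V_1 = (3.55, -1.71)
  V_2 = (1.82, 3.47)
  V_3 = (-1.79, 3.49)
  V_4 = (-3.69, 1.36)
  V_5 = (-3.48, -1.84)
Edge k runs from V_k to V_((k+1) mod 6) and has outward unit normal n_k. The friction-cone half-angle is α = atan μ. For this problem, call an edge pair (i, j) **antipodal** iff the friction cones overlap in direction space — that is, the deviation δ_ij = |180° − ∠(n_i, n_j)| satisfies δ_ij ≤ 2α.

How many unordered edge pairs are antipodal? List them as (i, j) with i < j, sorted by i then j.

count = 3; pairs: (0,3), (1,4), (2,5)

α = atan 0.2 = 11.31°;  2α = 22.62°
n_0 = (+0.7557, -0.6549)
n_1 = (+0.9485, +0.3168)
n_2 = (+0.0055, +1.0000)
n_3 = (-0.7462, +0.6657)
n_4 = (-0.9979, -0.0655)
n_5 = (-0.2325, -0.9726)
  (0,1): δ = 120.62°  ·
  (0,2): δ = 49.40°  ·
  (0,3): δ = 0.82°  ✓
  (0,4): δ = 44.67°  ·
  (0,5): δ = 117.47°  ·
  (1,2): δ = 108.79°  ·
  (1,3): δ = 60.20°  ·
  (1,4): δ = 14.71°  ✓
  (1,5): δ = 58.09°  ·
  (2,3): δ = 131.42°  ·
  (2,4): δ = 85.93°  ·
  (2,5): δ = 13.13°  ✓
  (3,4): δ = 134.51°  ·
  (3,5): δ = 61.71°  ·
  (4,5): δ = 107.20°  ·
antipodal pairs: 3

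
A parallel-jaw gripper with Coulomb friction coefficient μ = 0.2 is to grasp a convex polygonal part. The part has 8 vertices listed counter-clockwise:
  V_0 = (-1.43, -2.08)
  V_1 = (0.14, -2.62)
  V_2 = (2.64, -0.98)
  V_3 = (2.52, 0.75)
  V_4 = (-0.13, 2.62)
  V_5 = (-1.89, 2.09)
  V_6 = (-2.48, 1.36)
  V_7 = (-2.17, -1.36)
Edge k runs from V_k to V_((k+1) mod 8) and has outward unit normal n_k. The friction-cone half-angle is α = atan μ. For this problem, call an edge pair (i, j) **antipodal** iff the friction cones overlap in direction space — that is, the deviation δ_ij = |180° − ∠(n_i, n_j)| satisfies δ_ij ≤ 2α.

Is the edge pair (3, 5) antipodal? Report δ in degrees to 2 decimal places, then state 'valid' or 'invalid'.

δ = 93.74°, invalid

α = atan 0.2 = 11.31°;  2α = 22.62°
edge 3: e_3 = (-2.65, +1.87);  n_3 = (+0.5766, +0.8171)
edge 5: e_5 = (-0.59, -0.73);  n_5 = (-0.7777, +0.6286)
∠(n_3, n_5) = 86.26°
δ = |180° − 86.26°| = 93.74°
93.74° > 2α = 22.62°  →  invalid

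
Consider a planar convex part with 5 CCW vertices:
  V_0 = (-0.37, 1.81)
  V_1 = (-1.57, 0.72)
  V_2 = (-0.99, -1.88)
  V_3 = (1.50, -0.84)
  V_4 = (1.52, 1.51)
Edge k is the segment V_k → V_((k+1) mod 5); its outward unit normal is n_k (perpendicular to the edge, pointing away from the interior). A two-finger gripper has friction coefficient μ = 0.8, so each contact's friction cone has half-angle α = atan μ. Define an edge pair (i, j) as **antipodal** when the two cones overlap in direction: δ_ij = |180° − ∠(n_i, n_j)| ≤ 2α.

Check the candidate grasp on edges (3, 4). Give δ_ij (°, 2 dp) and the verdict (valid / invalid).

α = atan 0.8 = 38.66°;  2α = 77.32°
edge 3: e_3 = (+0.02, +2.35);  n_3 = (+1.0000, -0.0085)
edge 4: e_4 = (-1.89, +0.30);  n_4 = (+0.1568, +0.9876)
∠(n_3, n_4) = 81.47°
δ = |180° − 81.47°| = 98.53°
98.53° > 2α = 77.32°  →  invalid

δ = 98.53°, invalid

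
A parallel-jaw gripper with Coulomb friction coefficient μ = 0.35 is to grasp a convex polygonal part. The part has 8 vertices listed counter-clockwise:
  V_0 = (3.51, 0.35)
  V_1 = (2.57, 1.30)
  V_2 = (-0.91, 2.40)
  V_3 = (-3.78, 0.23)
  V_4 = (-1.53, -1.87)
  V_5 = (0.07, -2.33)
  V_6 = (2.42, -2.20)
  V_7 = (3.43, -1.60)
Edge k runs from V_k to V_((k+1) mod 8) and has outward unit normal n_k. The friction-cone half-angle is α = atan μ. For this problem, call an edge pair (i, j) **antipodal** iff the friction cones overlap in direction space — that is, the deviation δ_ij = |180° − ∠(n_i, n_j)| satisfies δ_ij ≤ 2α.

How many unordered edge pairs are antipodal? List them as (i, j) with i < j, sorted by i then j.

α = atan 0.35 = 19.29°;  2α = 38.58°
n_0 = (+0.7108, +0.7034)
n_1 = (+0.3014, +0.9535)
n_2 = (-0.6031, +0.7977)
n_3 = (-0.6823, -0.7311)
n_4 = (-0.2763, -0.9611)
n_5 = (+0.0552, -0.9985)
n_6 = (+0.5107, -0.8597)
n_7 = (+0.9992, -0.0410)
  (0,1): δ = 152.24°  ·
  (0,2): δ = 97.60°  ·
  (0,3): δ = 2.28°  ✓
  (0,4): δ = 29.26°  ✓
  (0,5): δ = 48.47°  ·
  (0,6): δ = 76.02°  ·
  (0,7): δ = 132.95°  ·
  (1,2): δ = 125.37°  ·
  (1,3): δ = 25.48°  ✓
  (1,4): δ = 1.50°  ✓
  (1,5): δ = 20.71°  ✓
  (1,6): δ = 48.25°  ·
  (1,7): δ = 105.19°  ·
  (2,3): δ = 80.12°  ·
  (2,4): δ = 53.13°  ·
  (2,5): δ = 33.93°  ✓
  (2,6): δ = 6.38°  ✓
  (2,7): δ = 50.56°  ·
  (3,4): δ = 153.01°  ·
  (3,5): δ = 133.81°  ·
  (3,6): δ = 106.26°  ·
  (3,7): δ = 49.32°  ·
  (4,5): δ = 160.79°  ·
  (4,6): δ = 133.25°  ·
  (4,7): δ = 76.31°  ·
  (5,6): δ = 152.45°  ·
  (5,7): δ = 95.52°  ·
  (6,7): δ = 123.06°  ·
antipodal pairs: 7

count = 7; pairs: (0,3), (0,4), (1,3), (1,4), (1,5), (2,5), (2,6)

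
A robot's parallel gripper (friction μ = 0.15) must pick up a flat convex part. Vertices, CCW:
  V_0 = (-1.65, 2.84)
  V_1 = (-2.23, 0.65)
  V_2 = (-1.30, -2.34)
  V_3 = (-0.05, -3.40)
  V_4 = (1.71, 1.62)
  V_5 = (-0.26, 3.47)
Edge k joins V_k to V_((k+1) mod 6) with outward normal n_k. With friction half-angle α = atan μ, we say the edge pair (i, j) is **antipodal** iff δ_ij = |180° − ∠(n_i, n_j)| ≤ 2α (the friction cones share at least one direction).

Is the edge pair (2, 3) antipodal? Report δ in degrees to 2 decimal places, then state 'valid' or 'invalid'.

α = atan 0.15 = 8.53°;  2α = 17.06°
edge 2: e_2 = (+1.25, -1.06);  n_2 = (-0.6468, -0.7627)
edge 3: e_3 = (+1.76, +5.02);  n_3 = (+0.9437, -0.3309)
∠(n_2, n_3) = 110.98°
δ = |180° − 110.98°| = 69.02°
69.02° > 2α = 17.06°  →  invalid

δ = 69.02°, invalid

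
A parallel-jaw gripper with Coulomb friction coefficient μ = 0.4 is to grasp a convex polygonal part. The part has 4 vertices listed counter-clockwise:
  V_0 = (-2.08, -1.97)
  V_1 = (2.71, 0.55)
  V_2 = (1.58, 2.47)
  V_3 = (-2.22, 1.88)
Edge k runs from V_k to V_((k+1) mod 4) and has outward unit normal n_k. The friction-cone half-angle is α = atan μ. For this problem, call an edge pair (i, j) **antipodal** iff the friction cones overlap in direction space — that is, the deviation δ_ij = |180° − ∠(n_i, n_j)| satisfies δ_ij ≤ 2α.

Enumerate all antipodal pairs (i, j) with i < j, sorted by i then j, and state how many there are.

α = atan 0.4 = 21.80°;  2α = 43.60°
n_0 = (+0.4656, -0.8850)
n_1 = (+0.8618, +0.5072)
n_2 = (-0.1534, +0.9882)
n_3 = (-0.9993, -0.0363)
  (0,1): δ = 87.27°  ·
  (0,2): δ = 18.92°  ✓
  (0,3): δ = 64.33°  ·
  (1,2): δ = 111.65°  ·
  (1,3): δ = 28.40°  ✓
  (2,3): δ = 96.74°  ·
antipodal pairs: 2

count = 2; pairs: (0,2), (1,3)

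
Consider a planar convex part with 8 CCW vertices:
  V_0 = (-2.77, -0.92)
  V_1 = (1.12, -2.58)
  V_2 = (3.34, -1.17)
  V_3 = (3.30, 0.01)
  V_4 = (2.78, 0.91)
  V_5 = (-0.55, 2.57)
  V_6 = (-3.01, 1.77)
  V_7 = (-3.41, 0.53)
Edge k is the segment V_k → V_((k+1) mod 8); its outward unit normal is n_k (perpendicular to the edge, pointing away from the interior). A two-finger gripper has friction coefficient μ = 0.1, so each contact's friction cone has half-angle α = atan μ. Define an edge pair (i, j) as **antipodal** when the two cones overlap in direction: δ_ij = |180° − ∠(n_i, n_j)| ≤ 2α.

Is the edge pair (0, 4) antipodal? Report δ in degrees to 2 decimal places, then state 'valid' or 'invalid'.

α = atan 0.1 = 5.71°;  2α = 11.42°
edge 0: e_0 = (+3.89, -1.66);  n_0 = (-0.3925, -0.9198)
edge 4: e_4 = (-3.33, +1.66);  n_4 = (+0.4461, +0.8950)
∠(n_0, n_4) = 176.61°
δ = |180° − 176.61°| = 3.39°
3.39° ≤ 2α = 11.42°  →  valid

δ = 3.39°, valid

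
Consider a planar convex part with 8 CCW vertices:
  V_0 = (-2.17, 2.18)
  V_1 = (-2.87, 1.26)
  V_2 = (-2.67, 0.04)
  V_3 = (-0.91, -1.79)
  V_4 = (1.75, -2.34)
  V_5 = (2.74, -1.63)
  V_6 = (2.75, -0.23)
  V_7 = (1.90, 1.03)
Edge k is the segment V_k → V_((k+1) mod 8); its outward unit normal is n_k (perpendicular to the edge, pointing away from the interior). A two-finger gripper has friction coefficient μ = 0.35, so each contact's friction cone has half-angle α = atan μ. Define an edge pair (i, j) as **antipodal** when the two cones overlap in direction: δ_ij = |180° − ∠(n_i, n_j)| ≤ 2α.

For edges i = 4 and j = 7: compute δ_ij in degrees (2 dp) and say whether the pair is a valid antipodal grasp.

δ = 51.42°, invalid

α = atan 0.35 = 19.29°;  2α = 38.58°
edge 4: e_4 = (+0.99, +0.71);  n_4 = (+0.5828, -0.8126)
edge 7: e_7 = (-4.07, +1.15);  n_7 = (+0.2719, +0.9623)
∠(n_4, n_7) = 128.58°
δ = |180° − 128.58°| = 51.42°
51.42° > 2α = 38.58°  →  invalid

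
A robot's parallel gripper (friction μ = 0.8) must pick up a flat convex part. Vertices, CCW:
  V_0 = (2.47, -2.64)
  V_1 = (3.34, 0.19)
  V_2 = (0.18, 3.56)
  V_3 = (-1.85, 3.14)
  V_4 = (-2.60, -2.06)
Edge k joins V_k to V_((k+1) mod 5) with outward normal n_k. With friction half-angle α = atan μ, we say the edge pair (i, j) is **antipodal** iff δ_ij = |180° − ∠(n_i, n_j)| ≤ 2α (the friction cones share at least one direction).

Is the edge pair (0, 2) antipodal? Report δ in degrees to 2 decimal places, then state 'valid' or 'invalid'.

δ = 61.22°, valid

α = atan 0.8 = 38.66°;  2α = 77.32°
edge 0: e_0 = (+0.87, +2.83);  n_0 = (+0.9559, -0.2938)
edge 2: e_2 = (-2.03, -0.42);  n_2 = (-0.2026, +0.9793)
∠(n_0, n_2) = 118.78°
δ = |180° − 118.78°| = 61.22°
61.22° ≤ 2α = 77.32°  →  valid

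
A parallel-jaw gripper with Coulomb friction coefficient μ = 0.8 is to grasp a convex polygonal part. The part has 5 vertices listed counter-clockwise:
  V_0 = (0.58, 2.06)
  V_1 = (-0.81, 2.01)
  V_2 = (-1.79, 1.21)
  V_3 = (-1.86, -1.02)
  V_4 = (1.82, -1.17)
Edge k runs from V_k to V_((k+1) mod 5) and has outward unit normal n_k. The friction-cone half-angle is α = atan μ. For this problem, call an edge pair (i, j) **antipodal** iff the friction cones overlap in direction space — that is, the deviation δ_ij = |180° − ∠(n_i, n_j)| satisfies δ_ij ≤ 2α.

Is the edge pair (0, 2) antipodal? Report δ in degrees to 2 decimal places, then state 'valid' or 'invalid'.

δ = 93.86°, invalid

α = atan 0.8 = 38.66°;  2α = 77.32°
edge 0: e_0 = (-1.39, -0.05);  n_0 = (-0.0359, +0.9994)
edge 2: e_2 = (-0.07, -2.23);  n_2 = (-0.9995, +0.0314)
∠(n_0, n_2) = 86.14°
δ = |180° − 86.14°| = 93.86°
93.86° > 2α = 77.32°  →  invalid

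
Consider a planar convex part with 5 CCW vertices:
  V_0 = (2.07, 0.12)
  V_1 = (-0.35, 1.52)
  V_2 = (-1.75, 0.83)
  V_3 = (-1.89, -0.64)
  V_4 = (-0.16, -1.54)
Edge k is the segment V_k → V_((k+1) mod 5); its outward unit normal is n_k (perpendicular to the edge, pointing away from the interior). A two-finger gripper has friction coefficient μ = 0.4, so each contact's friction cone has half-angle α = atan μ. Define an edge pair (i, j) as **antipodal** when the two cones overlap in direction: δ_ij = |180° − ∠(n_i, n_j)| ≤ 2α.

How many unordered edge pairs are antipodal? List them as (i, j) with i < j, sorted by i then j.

count = 2; pairs: (0,3), (1,4)

α = atan 0.4 = 21.80°;  2α = 43.60°
n_0 = (+0.5008, +0.8656)
n_1 = (-0.4421, +0.8970)
n_2 = (-0.9955, +0.0948)
n_3 = (-0.4615, -0.8871)
n_4 = (+0.5971, -0.8022)
  (0,1): δ = 123.71°  ·
  (0,2): δ = 65.39°  ·
  (0,3): δ = 2.57°  ✓
  (0,4): δ = 66.71°  ·
  (1,2): δ = 121.68°  ·
  (1,3): δ = 53.72°  ·
  (1,4): δ = 10.43°  ✓
  (2,3): δ = 112.04°  ·
  (2,4): δ = 47.90°  ·
  (3,4): δ = 115.85°  ·
antipodal pairs: 2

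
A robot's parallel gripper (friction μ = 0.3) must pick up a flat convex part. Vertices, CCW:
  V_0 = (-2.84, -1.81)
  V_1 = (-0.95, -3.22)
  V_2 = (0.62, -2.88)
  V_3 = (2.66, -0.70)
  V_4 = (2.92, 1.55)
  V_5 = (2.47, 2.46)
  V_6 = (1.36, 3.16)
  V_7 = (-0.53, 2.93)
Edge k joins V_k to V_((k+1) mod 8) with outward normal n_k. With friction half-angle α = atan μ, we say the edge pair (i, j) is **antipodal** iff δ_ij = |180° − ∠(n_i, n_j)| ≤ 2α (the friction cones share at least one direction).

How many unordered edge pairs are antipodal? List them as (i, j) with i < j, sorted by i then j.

α = atan 0.3 = 16.70°;  2α = 33.40°
n_0 = (-0.5980, -0.8015)
n_1 = (+0.2117, -0.9773)
n_2 = (+0.7302, -0.6833)
n_3 = (+0.9934, -0.1148)
n_4 = (+0.8964, +0.4433)
n_5 = (+0.5334, +0.8459)
n_6 = (-0.1208, +0.9927)
n_7 = (-0.8989, +0.4381)
  (0,1): δ = 131.06°  ·
  (0,2): δ = 96.38°  ·
  (0,3): δ = 59.87°  ·
  (0,4): δ = 26.96°  ✓
  (0,5): δ = 4.49°  ✓
  (0,6): δ = 43.66°  ·
  (0,7): δ = 100.74°  ·
  (1,2): δ = 145.32°  ·
  (1,3): δ = 108.81°  ·
  (1,4): δ = 75.91°  ·
  (1,5): δ = 44.46°  ·
  (1,6): δ = 5.28°  ✓
  (1,7): δ = 51.80°  ·
  (2,3): δ = 143.49°  ·
  (2,4): δ = 110.59°  ·
  (2,5): δ = 79.14°  ·
  (2,6): δ = 39.96°  ·
  (2,7): δ = 17.12°  ✓
  (3,4): δ = 147.10°  ·
  (3,5): δ = 115.65°  ·
  (3,6): δ = 76.47°  ·
  (3,7): δ = 19.39°  ✓
  (4,5): δ = 148.55°  ·
  (4,6): δ = 109.37°  ·
  (4,7): δ = 52.29°  ·
  (5,6): δ = 140.82°  ·
  (5,7): δ = 83.75°  ·
  (6,7): δ = 122.92°  ·
antipodal pairs: 5

count = 5; pairs: (0,4), (0,5), (1,6), (2,7), (3,7)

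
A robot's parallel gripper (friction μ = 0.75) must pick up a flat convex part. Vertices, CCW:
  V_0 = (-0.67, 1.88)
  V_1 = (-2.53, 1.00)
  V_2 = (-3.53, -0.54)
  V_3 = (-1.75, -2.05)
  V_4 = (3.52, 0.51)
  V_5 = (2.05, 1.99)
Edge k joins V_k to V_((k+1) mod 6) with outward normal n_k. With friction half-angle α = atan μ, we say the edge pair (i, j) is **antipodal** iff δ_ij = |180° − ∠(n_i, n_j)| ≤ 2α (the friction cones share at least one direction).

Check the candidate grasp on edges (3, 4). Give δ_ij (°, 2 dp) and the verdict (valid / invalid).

α = atan 0.75 = 36.87°;  2α = 73.74°
edge 3: e_3 = (+5.27, +2.56);  n_3 = (+0.4369, -0.8995)
edge 4: e_4 = (-1.47, +1.48);  n_4 = (+0.7095, +0.7047)
∠(n_3, n_4) = 108.90°
δ = |180° − 108.90°| = 71.10°
71.10° ≤ 2α = 73.74°  →  valid

δ = 71.10°, valid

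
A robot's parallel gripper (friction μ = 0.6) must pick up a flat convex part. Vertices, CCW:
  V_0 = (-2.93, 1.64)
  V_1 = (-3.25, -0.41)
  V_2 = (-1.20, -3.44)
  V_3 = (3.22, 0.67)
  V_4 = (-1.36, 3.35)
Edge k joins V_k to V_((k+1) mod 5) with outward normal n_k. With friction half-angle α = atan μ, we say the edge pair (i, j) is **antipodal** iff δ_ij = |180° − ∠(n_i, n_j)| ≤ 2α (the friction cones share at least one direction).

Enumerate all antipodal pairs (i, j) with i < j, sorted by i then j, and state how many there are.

α = atan 0.6 = 30.96°;  2α = 61.93°
n_0 = (-0.9880, +0.1542)
n_1 = (-0.8282, -0.5604)
n_2 = (+0.6810, -0.7323)
n_3 = (+0.5050, +0.8631)
n_4 = (-0.7366, +0.6763)
  (0,1): δ = 137.05°  ·
  (0,2): δ = 38.21°  ✓
  (0,3): δ = 68.54°  ·
  (0,4): δ = 146.32°  ·
  (1,2): δ = 81.16°  ·
  (1,3): δ = 25.58°  ✓
  (1,4): δ = 103.36°  ·
  (2,3): δ = 73.25°  ·
  (2,4): δ = 4.53°  ✓
  (3,4): δ = 102.22°  ·
antipodal pairs: 3

count = 3; pairs: (0,2), (1,3), (2,4)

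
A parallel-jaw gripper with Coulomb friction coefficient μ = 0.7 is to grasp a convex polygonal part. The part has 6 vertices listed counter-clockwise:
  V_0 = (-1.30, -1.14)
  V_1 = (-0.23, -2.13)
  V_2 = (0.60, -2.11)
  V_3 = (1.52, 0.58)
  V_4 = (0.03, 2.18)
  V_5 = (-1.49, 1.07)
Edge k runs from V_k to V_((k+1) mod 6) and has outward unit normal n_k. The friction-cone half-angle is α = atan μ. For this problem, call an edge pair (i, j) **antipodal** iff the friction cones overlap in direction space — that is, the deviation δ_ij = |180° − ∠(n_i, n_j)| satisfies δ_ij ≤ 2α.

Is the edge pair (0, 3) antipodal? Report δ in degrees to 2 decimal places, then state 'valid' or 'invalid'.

δ = 4.26°, valid

α = atan 0.7 = 34.99°;  2α = 69.98°
edge 0: e_0 = (+1.07, -0.99);  n_0 = (-0.6791, -0.7340)
edge 3: e_3 = (-1.49, +1.60);  n_3 = (+0.7318, +0.6815)
∠(n_0, n_3) = 175.74°
δ = |180° − 175.74°| = 4.26°
4.26° ≤ 2α = 69.98°  →  valid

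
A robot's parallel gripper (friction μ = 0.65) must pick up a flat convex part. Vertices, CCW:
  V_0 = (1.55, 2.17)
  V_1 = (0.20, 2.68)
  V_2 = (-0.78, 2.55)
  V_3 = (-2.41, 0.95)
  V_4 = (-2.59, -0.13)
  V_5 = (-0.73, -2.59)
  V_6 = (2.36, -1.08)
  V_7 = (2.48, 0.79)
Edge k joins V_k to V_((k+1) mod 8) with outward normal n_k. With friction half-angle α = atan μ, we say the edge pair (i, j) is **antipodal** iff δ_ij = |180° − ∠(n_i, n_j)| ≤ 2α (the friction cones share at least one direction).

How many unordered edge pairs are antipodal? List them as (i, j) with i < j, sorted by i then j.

α = atan 0.65 = 33.02°;  2α = 66.05°
n_0 = (+0.3534, +0.9355)
n_1 = (-0.1315, +0.9913)
n_2 = (-0.7005, +0.7136)
n_3 = (-0.9864, +0.1644)
n_4 = (-0.7977, -0.6031)
n_5 = (+0.4391, -0.8985)
n_6 = (+0.9979, -0.0640)
n_7 = (+0.8293, +0.5589)
  (0,1): δ = 151.75°  ·
  (0,2): δ = 114.84°  ·
  (0,3): δ = 78.77°  ·
  (0,4): δ = 32.21°  ✓
  (0,5): δ = 46.74°  ✓
  (0,6): δ = 107.02°  ·
  (0,7): δ = 144.67°  ·
  (1,2): δ = 143.09°  ·
  (1,3): δ = 107.02°  ·
  (1,4): δ = 60.46°  ✓
  (1,5): δ = 18.49°  ✓
  (1,6): δ = 78.77°  ·
  (1,7): δ = 116.42°  ·
  (2,3): δ = 143.93°  ·
  (2,4): δ = 97.38°  ·
  (2,5): δ = 18.42°  ✓
  (2,6): δ = 41.86°  ✓
  (2,7): δ = 79.51°  ·
  (3,4): δ = 133.44°  ·
  (3,5): δ = 54.49°  ✓
  (3,6): δ = 5.79°  ✓
  (3,7): δ = 43.44°  ✓
  (4,5): δ = 101.05°  ·
  (4,6): δ = 40.76°  ✓
  (4,7): δ = 3.12°  ✓
  (5,6): δ = 119.72°  ·
  (5,7): δ = 82.07°  ·
  (6,7): δ = 142.35°  ·
antipodal pairs: 11

count = 11; pairs: (0,4), (0,5), (1,4), (1,5), (2,5), (2,6), (3,5), (3,6), (3,7), (4,6), (4,7)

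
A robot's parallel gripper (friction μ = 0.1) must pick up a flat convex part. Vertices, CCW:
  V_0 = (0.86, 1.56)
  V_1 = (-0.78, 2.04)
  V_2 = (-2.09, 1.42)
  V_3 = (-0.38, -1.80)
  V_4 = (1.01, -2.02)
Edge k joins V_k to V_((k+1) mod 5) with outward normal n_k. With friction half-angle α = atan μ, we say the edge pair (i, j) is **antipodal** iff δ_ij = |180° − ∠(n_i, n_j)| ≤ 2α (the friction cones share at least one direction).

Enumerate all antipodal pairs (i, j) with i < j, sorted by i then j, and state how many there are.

α = atan 0.1 = 5.71°;  2α = 11.42°
n_0 = (+0.2809, +0.9597)
n_1 = (-0.4278, +0.9039)
n_2 = (-0.8832, -0.4690)
n_3 = (-0.1563, -0.9877)
n_4 = (+0.9991, +0.0419)
  (0,1): δ = 138.36°  ·
  (0,2): δ = 45.72°  ·
  (0,3): δ = 7.32°  ✓
  (0,4): δ = 108.71°  ·
  (1,2): δ = 87.36°  ·
  (1,3): δ = 34.32°  ·
  (1,4): δ = 67.07°  ·
  (2,3): δ = 126.96°  ·
  (2,4): δ = 25.57°  ·
  (3,4): δ = 78.61°  ·
antipodal pairs: 1

count = 1; pairs: (0,3)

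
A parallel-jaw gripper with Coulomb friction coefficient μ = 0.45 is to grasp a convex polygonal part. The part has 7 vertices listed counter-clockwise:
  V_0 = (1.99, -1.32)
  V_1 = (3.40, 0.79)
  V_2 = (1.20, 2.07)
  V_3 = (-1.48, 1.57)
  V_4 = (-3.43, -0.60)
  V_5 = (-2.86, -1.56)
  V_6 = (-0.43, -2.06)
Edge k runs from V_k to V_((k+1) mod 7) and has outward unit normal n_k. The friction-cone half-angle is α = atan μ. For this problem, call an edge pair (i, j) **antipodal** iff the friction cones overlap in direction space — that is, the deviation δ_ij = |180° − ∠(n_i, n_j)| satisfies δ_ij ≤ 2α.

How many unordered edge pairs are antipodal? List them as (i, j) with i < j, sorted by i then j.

α = atan 0.45 = 24.23°;  2α = 48.46°
n_0 = (+0.8314, -0.5556)
n_1 = (+0.5029, +0.8643)
n_2 = (-0.1834, +0.9830)
n_3 = (-0.7438, +0.6684)
n_4 = (-0.8599, -0.5105)
n_5 = (-0.2015, -0.9795)
n_6 = (+0.2924, -0.9563)
  (0,1): δ = 86.44°  ·
  (0,2): δ = 45.68°  ✓
  (0,3): δ = 8.19°  ✓
  (0,4): δ = 64.45°  ·
  (0,5): δ = 112.13°  ·
  (0,6): δ = 140.76°  ·
  (1,2): δ = 139.24°  ·
  (1,3): δ = 101.75°  ·
  (1,4): δ = 29.11°  ✓
  (1,5): δ = 18.56°  ✓
  (1,6): δ = 47.19°  ✓
  (2,3): δ = 142.51°  ·
  (2,4): δ = 69.87°  ·
  (2,5): δ = 22.19°  ✓
  (2,6): δ = 6.43°  ✓
  (3,4): δ = 107.36°  ·
  (3,5): δ = 59.68°  ·
  (3,6): δ = 31.05°  ✓
  (4,5): δ = 132.33°  ·
  (4,6): δ = 103.70°  ·
  (5,6): δ = 151.37°  ·
antipodal pairs: 8

count = 8; pairs: (0,2), (0,3), (1,4), (1,5), (1,6), (2,5), (2,6), (3,6)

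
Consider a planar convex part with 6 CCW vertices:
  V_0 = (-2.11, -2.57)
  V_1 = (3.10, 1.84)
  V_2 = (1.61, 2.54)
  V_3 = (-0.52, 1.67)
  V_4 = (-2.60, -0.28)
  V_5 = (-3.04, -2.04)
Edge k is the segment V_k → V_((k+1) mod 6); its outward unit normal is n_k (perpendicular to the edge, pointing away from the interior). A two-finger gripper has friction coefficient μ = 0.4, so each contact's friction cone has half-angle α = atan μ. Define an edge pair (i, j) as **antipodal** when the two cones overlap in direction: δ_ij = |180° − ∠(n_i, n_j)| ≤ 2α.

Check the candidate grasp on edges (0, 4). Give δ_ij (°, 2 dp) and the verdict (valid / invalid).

δ = 35.72°, valid

α = atan 0.4 = 21.80°;  2α = 43.60°
edge 0: e_0 = (+5.21, +4.41);  n_0 = (+0.6461, -0.7633)
edge 4: e_4 = (-0.44, -1.76);  n_4 = (-0.9701, +0.2425)
∠(n_0, n_4) = 144.28°
δ = |180° − 144.28°| = 35.72°
35.72° ≤ 2α = 43.60°  →  valid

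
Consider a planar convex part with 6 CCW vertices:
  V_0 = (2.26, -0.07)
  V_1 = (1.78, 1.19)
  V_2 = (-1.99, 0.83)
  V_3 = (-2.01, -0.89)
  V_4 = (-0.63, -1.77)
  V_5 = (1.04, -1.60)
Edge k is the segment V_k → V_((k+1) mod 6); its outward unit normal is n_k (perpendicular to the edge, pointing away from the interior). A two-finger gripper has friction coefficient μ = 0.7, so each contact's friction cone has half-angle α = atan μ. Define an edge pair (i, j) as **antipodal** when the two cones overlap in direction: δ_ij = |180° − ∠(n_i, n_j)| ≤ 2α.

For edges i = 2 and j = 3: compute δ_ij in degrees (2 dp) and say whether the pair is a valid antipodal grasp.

α = atan 0.7 = 34.99°;  2α = 69.98°
edge 2: e_2 = (-0.02, -1.72);  n_2 = (-0.9999, +0.0116)
edge 3: e_3 = (+1.38, -0.88);  n_3 = (-0.5377, -0.8432)
∠(n_2, n_3) = 58.14°
δ = |180° − 58.14°| = 121.86°
121.86° > 2α = 69.98°  →  invalid

δ = 121.86°, invalid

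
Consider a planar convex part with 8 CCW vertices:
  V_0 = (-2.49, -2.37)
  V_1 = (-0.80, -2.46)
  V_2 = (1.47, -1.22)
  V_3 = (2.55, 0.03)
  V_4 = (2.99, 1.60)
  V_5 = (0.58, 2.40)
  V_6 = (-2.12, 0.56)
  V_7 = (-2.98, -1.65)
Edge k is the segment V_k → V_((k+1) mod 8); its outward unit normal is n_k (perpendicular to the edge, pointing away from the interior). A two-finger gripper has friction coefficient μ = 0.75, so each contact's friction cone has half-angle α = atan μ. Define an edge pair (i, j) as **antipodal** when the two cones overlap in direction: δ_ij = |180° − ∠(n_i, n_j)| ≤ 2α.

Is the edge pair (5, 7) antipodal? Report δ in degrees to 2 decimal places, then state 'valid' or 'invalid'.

δ = 90.04°, invalid

α = atan 0.75 = 36.87°;  2α = 73.74°
edge 5: e_5 = (-2.70, -1.84);  n_5 = (-0.5631, +0.8264)
edge 7: e_7 = (+0.49, -0.72);  n_7 = (-0.8267, -0.5626)
∠(n_5, n_7) = 89.96°
δ = |180° − 89.96°| = 90.04°
90.04° > 2α = 73.74°  →  invalid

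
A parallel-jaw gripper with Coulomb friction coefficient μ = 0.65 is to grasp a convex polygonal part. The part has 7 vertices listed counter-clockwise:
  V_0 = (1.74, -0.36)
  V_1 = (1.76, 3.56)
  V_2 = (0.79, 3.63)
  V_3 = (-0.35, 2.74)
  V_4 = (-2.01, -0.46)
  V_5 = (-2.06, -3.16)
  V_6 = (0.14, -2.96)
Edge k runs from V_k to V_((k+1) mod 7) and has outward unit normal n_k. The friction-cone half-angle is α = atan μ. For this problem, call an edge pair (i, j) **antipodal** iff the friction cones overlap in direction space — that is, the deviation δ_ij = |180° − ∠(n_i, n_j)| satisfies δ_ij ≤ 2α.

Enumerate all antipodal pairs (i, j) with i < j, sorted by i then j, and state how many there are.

count = 10; pairs: (0,2), (0,3), (0,4), (1,5), (1,6), (2,5), (2,6), (3,5), (3,6), (4,6)

α = atan 0.65 = 33.02°;  2α = 66.05°
n_0 = (+1.0000, -0.0051)
n_1 = (+0.0720, +0.9974)
n_2 = (-0.6154, +0.7882)
n_3 = (-0.8877, +0.4605)
n_4 = (-0.9998, +0.0185)
n_5 = (+0.0905, -0.9959)
n_6 = (+0.8517, -0.5241)
  (0,1): δ = 93.84°  ·
  (0,2): δ = 51.73°  ✓
  (0,3): δ = 27.13°  ✓
  (0,4): δ = 0.77°  ✓
  (0,5): δ = 95.49°  ·
  (0,6): δ = 148.68°  ·
  (1,2): δ = 137.89°  ·
  (1,3): δ = 113.29°  ·
  (1,4): δ = 86.93°  ·
  (1,5): δ = 9.32°  ✓
  (1,6): δ = 62.52°  ✓
  (2,3): δ = 155.40°  ·
  (2,4): δ = 129.04°  ·
  (2,5): δ = 32.78°  ✓
  (2,6): δ = 20.41°  ✓
  (3,4): δ = 153.64°  ·
  (3,5): δ = 57.39°  ✓
  (3,6): δ = 4.19°  ✓
  (4,5): δ = 83.74°  ·
  (4,6): δ = 30.55°  ✓
  (5,6): δ = 126.80°  ·
antipodal pairs: 10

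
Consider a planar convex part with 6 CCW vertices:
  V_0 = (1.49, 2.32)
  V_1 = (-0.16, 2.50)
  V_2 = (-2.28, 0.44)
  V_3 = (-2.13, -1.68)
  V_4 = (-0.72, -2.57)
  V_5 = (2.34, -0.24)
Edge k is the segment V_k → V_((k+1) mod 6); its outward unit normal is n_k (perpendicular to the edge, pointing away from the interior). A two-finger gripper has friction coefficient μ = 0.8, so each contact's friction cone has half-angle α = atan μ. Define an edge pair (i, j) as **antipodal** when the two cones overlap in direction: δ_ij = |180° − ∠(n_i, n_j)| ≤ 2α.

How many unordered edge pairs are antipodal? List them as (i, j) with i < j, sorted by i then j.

α = atan 0.8 = 38.66°;  2α = 77.32°
n_0 = (+0.1084, +0.9941)
n_1 = (-0.6969, +0.7172)
n_2 = (-0.9975, -0.0706)
n_3 = (-0.5338, -0.8456)
n_4 = (+0.6058, -0.7956)
n_5 = (+0.9491, +0.3151)
  (0,1): δ = 129.60°  ·
  (0,2): δ = 79.73°  ·
  (0,3): δ = 26.03°  ✓
  (0,4): δ = 43.51°  ✓
  (0,5): δ = 114.59°  ·
  (1,2): δ = 130.13°  ·
  (1,3): δ = 76.44°  ✓
  (1,4): δ = 6.89°  ✓
  (1,5): δ = 64.19°  ✓
  (2,3): δ = 126.31°  ·
  (2,4): δ = 56.76°  ✓
  (2,5): δ = 14.32°  ✓
  (3,4): δ = 110.45°  ·
  (3,5): δ = 39.37°  ✓
  (4,5): δ = 108.92°  ·
antipodal pairs: 8

count = 8; pairs: (0,3), (0,4), (1,3), (1,4), (1,5), (2,4), (2,5), (3,5)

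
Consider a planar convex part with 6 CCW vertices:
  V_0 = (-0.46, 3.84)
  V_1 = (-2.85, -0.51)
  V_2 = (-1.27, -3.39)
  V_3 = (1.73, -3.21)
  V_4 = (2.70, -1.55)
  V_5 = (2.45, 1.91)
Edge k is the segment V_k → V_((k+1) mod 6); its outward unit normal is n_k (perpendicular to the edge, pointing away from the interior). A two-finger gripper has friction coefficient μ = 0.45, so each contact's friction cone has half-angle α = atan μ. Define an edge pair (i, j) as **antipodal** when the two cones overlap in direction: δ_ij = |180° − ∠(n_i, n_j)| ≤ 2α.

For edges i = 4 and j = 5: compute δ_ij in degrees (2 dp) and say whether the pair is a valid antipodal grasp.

α = atan 0.45 = 24.23°;  2α = 48.46°
edge 4: e_4 = (-0.25, +3.46);  n_4 = (+0.9974, +0.0721)
edge 5: e_5 = (-2.91, +1.93);  n_5 = (+0.5527, +0.8334)
∠(n_4, n_5) = 52.31°
δ = |180° − 52.31°| = 127.69°
127.69° > 2α = 48.46°  →  invalid

δ = 127.69°, invalid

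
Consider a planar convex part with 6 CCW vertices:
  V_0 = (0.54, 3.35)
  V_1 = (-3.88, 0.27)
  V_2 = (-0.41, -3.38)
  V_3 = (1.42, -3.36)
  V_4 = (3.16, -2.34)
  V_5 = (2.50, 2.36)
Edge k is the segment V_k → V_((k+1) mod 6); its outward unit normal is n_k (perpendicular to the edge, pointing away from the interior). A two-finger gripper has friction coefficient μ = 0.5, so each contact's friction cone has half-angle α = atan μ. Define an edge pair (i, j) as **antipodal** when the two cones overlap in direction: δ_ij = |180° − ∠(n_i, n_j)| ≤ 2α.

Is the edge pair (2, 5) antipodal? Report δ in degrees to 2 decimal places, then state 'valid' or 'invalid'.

α = atan 0.5 = 26.57°;  2α = 53.13°
edge 2: e_2 = (+1.83, +0.02);  n_2 = (+0.0109, -0.9999)
edge 5: e_5 = (-1.96, +0.99);  n_5 = (+0.4509, +0.8926)
∠(n_2, n_5) = 152.58°
δ = |180° − 152.58°| = 27.42°
27.42° ≤ 2α = 53.13°  →  valid

δ = 27.42°, valid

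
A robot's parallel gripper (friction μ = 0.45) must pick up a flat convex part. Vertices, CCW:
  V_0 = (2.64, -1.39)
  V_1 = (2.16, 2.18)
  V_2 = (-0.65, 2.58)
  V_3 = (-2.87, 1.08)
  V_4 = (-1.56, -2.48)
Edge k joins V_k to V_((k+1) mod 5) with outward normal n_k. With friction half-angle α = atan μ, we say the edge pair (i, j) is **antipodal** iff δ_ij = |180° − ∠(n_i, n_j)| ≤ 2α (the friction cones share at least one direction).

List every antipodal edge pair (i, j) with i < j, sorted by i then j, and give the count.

count = 3; pairs: (0,3), (1,4), (2,4)

α = atan 0.45 = 24.23°;  2α = 48.46°
n_0 = (+0.9911, +0.1333)
n_1 = (+0.1409, +0.9900)
n_2 = (-0.5599, +0.8286)
n_3 = (-0.9385, -0.3453)
n_4 = (+0.2512, -0.9679)
  (0,1): δ = 105.76°  ·
  (0,2): δ = 63.61°  ·
  (0,3): δ = 12.54°  ✓
  (0,4): δ = 96.89°  ·
  (1,2): δ = 137.85°  ·
  (1,3): δ = 61.70°  ·
  (1,4): δ = 22.65°  ✓
  (2,3): δ = 103.84°  ·
  (2,4): δ = 19.50°  ✓
  (3,4): δ = 95.65°  ·
antipodal pairs: 3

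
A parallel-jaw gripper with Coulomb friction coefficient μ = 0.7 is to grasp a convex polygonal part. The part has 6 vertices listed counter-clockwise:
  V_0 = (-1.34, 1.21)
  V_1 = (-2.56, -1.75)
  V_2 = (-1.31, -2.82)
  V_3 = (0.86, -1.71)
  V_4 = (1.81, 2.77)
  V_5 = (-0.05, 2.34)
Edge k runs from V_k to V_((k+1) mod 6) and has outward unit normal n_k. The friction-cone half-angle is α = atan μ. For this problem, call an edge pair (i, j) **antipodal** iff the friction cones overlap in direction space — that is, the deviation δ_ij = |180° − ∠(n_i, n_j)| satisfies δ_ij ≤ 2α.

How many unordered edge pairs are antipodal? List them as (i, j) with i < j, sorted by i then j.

count = 8; pairs: (0,2), (0,3), (1,3), (1,4), (2,4), (2,5), (3,4), (3,5)

α = atan 0.7 = 34.99°;  2α = 69.98°
n_0 = (-0.9245, +0.3811)
n_1 = (-0.6503, -0.7597)
n_2 = (+0.4554, -0.8903)
n_3 = (+0.9782, -0.2074)
n_4 = (-0.2252, +0.9743)
n_5 = (-0.6589, +0.7522)
  (0,1): δ = 108.16°  ·
  (0,2): δ = 40.51°  ✓
  (0,3): δ = 10.43°  ✓
  (0,4): δ = 125.42°  ·
  (0,5): δ = 153.62°  ·
  (1,2): δ = 112.35°  ·
  (1,3): δ = 61.41°  ✓
  (1,4): δ = 53.58°  ✓
  (1,5): δ = 81.78°  ·
  (2,3): δ = 129.06°  ·
  (2,4): δ = 14.07°  ✓
  (2,5): δ = 14.13°  ✓
  (3,4): δ = 65.01°  ✓
  (3,5): δ = 36.81°  ✓
  (4,5): δ = 151.80°  ·
antipodal pairs: 8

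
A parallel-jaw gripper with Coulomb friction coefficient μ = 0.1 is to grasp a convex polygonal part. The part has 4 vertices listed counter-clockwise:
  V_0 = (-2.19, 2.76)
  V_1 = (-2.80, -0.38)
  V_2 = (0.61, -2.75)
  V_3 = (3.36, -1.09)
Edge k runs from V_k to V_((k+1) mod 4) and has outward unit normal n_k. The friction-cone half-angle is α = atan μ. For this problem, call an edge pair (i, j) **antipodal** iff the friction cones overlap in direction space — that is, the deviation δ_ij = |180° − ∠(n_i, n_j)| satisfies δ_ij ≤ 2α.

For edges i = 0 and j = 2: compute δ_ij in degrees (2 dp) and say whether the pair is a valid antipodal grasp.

δ = 47.89°, invalid

α = atan 0.1 = 5.71°;  2α = 11.42°
edge 0: e_0 = (-0.61, -3.14);  n_0 = (-0.9816, +0.1907)
edge 2: e_2 = (+2.75, +1.66);  n_2 = (+0.5168, -0.8561)
∠(n_0, n_2) = 132.11°
δ = |180° − 132.11°| = 47.89°
47.89° > 2α = 11.42°  →  invalid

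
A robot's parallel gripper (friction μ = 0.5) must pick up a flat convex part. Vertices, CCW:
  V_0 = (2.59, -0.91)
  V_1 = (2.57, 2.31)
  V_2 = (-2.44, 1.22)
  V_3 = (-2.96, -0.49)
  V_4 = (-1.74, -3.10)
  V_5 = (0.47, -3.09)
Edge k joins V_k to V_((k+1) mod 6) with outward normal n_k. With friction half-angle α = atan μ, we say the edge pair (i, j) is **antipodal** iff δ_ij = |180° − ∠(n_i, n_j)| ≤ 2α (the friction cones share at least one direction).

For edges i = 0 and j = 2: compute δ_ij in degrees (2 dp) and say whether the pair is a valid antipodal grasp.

δ = 17.27°, valid

α = atan 0.5 = 26.57°;  2α = 53.13°
edge 0: e_0 = (-0.02, +3.22);  n_0 = (+1.0000, +0.0062)
edge 2: e_2 = (-0.52, -1.71);  n_2 = (-0.9567, +0.2909)
∠(n_0, n_2) = 162.73°
δ = |180° − 162.73°| = 17.27°
17.27° ≤ 2α = 53.13°  →  valid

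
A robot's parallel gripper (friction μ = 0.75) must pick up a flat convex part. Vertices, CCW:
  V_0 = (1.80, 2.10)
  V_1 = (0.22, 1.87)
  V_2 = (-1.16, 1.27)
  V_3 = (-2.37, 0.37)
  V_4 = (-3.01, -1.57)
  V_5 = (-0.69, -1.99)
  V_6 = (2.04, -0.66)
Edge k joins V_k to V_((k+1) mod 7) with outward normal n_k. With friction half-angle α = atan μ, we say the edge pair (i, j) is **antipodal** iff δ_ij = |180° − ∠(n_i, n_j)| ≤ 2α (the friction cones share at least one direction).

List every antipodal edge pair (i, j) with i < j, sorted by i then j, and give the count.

count = 10; pairs: (0,4), (0,5), (1,4), (1,5), (1,6), (2,4), (2,5), (2,6), (3,5), (3,6)

α = atan 0.75 = 36.87°;  2α = 73.74°
n_0 = (-0.1441, +0.9896)
n_1 = (-0.3987, +0.9171)
n_2 = (-0.5968, +0.8024)
n_3 = (-0.9497, +0.3133)
n_4 = (-0.1781, -0.9840)
n_5 = (+0.4380, -0.8990)
n_6 = (+0.9962, +0.0866)
  (0,1): δ = 164.78°  ·
  (0,2): δ = 151.64°  ·
  (0,3): δ = 116.54°  ·
  (0,4): δ = 18.54°  ✓
  (0,5): δ = 17.69°  ✓
  (0,6): δ = 86.69°  ·
  (1,2): δ = 166.86°  ·
  (1,3): δ = 131.76°  ·
  (1,4): δ = 33.76°  ✓
  (1,5): δ = 2.48°  ✓
  (1,6): δ = 71.47°  ✓
  (2,3): δ = 144.90°  ·
  (2,4): δ = 46.90°  ✓
  (2,5): δ = 10.67°  ✓
  (2,6): δ = 58.33°  ✓
  (3,4): δ = 82.00°  ·
  (3,5): δ = 45.77°  ✓
  (3,6): δ = 23.23°  ✓
  (4,5): δ = 143.76°  ·
  (4,6): δ = 74.77°  ·
  (5,6): δ = 111.00°  ·
antipodal pairs: 10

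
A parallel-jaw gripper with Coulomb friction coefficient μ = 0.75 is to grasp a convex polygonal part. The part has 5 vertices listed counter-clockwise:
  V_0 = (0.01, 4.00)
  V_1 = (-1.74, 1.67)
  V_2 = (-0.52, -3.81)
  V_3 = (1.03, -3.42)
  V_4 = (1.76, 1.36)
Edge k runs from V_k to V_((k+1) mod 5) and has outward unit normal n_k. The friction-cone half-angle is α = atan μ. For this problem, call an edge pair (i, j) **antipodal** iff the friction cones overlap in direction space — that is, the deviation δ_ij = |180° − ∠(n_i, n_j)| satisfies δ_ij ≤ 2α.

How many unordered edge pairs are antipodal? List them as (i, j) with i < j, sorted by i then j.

count = 6; pairs: (0,2), (0,3), (0,4), (1,3), (1,4), (2,4)

α = atan 0.75 = 36.87°;  2α = 73.74°
n_0 = (-0.7996, +0.6005)
n_1 = (-0.9761, -0.2173)
n_2 = (+0.2440, -0.9698)
n_3 = (+0.9885, -0.1510)
n_4 = (+0.8335, +0.5525)
  (0,1): δ = 130.54°  ·
  (0,2): δ = 38.97°  ✓
  (0,3): δ = 28.23°  ✓
  (0,4): δ = 70.45°  ✓
  (1,2): δ = 88.43°  ·
  (1,3): δ = 21.23°  ✓
  (1,4): δ = 20.99°  ✓
  (2,3): δ = 112.81°  ·
  (2,4): δ = 70.58°  ✓
  (3,4): δ = 137.78°  ·
antipodal pairs: 6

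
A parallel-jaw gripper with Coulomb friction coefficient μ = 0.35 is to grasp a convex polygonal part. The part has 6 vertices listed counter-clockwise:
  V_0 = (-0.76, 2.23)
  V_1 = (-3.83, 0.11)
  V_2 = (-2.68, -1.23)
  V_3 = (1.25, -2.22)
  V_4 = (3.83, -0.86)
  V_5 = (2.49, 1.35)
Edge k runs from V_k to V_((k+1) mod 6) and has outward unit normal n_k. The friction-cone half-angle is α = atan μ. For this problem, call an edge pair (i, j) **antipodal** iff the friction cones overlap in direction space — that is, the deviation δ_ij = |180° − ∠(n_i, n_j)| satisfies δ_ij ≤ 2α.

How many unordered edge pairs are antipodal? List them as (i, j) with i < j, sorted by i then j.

count = 4; pairs: (0,3), (1,4), (1,5), (2,5)

α = atan 0.35 = 19.29°;  2α = 38.58°
n_0 = (-0.5682, +0.8229)
n_1 = (-0.7589, -0.6513)
n_2 = (-0.2443, -0.9697)
n_3 = (+0.4663, -0.8846)
n_4 = (+0.8551, +0.5185)
n_5 = (+0.2614, +0.9652)
  (0,1): δ = 83.99°  ·
  (0,2): δ = 48.77°  ·
  (0,3): δ = 6.83°  ✓
  (0,4): δ = 86.60°  ·
  (0,5): δ = 130.22°  ·
  (1,2): δ = 144.78°  ·
  (1,3): δ = 102.84°  ·
  (1,4): δ = 9.41°  ✓
  (1,5): δ = 34.21°  ✓
  (2,3): δ = 138.07°  ·
  (2,4): δ = 44.63°  ·
  (2,5): δ = 1.01°  ✓
  (3,4): δ = 86.57°  ·
  (3,5): δ = 42.95°  ·
  (4,5): δ = 136.38°  ·
antipodal pairs: 4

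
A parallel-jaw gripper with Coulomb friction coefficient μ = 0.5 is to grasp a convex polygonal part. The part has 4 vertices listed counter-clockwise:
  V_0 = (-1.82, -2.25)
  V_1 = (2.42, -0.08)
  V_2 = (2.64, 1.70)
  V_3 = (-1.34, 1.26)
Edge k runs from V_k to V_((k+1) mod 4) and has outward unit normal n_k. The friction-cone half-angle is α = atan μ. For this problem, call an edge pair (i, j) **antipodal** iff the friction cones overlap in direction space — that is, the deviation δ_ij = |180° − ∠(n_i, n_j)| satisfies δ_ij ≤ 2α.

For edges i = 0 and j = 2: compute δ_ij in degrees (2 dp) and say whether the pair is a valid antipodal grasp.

δ = 20.79°, valid

α = atan 0.5 = 26.57°;  2α = 53.13°
edge 0: e_0 = (+4.24, +2.17);  n_0 = (+0.4556, -0.8902)
edge 2: e_2 = (-3.98, -0.44);  n_2 = (-0.1099, +0.9939)
∠(n_0, n_2) = 159.21°
δ = |180° − 159.21°| = 20.79°
20.79° ≤ 2α = 53.13°  →  valid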